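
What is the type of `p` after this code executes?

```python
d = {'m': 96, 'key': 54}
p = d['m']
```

Accessing dict[str, int] with key 'm' returns int value 96

int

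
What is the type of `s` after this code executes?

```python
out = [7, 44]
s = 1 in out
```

'in' operator returns bool

bool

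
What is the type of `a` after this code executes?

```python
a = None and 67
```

'and' returns first falsy value (None)

NoneType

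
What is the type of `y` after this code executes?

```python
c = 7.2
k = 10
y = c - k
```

float - int returns float (7.2 - 10 = -2.8)

float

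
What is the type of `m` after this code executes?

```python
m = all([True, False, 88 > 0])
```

all() returns bool

bool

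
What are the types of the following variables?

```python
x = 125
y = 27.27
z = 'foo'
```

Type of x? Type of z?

x is int; z is str

int, str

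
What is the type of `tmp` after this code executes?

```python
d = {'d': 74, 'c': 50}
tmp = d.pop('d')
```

dict.pop() returns the value (int)

int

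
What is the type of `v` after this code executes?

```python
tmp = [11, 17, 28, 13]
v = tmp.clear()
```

list.clear() returns None

NoneType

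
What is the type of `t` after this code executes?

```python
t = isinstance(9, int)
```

isinstance() returns bool

bool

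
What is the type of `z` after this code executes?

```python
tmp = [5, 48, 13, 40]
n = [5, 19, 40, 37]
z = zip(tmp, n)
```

zip() returns a zip iterator object

zip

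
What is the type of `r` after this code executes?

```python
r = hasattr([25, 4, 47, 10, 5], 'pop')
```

hasattr() returns bool

bool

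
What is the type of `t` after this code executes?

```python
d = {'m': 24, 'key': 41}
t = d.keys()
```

.keys() returns a dict_keys view object

dict_keys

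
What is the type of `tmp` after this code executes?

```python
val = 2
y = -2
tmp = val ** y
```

int ** negative int returns float

float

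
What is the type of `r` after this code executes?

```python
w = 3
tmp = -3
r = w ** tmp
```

int ** negative int returns float

float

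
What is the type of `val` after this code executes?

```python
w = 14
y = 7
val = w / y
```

int / int always returns float in Python 3 (14 / 7 = 2)

float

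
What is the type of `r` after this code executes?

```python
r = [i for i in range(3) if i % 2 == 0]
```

A list comprehension [...] produces a list

list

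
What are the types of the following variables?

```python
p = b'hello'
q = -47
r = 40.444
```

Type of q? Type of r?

q is int; r is float

int, float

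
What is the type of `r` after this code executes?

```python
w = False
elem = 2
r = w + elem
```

bool + int returns int (False is 0, so 0 + 2 = 2)

int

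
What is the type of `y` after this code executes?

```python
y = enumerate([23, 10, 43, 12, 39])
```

enumerate() returns an enumerate iterator object

enumerate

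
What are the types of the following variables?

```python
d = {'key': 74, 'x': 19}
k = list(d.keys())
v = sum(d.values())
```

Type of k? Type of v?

list(...) returns list; sum of int values returns int

list, int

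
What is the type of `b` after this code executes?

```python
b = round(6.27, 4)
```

round() with ndigits arg returns float

float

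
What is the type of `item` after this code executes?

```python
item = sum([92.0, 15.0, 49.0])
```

sum() of floats returns float

float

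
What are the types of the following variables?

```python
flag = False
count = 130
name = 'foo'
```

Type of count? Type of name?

count is int; name is str

int, str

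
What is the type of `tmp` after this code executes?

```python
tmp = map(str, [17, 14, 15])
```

map() returns a map iterator object

map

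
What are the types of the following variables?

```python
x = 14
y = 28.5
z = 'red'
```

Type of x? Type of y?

x is int; y is float

int, float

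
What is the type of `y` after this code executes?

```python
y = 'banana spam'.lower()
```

str.lower() returns str

str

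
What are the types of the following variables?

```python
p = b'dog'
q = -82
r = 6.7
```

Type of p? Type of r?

p is bytes; r is float

bytes, float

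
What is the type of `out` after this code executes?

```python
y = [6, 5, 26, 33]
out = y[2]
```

Indexing a list of ints returns int (y[2] = 26)

int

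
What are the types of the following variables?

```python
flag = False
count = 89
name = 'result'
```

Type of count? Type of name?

count is int; name is str

int, str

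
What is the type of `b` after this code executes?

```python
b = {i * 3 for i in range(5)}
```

A set comprehension {expr for x in iterable} produces a set

set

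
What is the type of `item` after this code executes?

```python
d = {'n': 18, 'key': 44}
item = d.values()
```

.values() returns a dict_values view object

dict_values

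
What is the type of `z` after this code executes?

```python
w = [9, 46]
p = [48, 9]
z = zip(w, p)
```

zip() returns a zip iterator object

zip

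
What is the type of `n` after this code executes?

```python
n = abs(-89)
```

abs() of int returns int

int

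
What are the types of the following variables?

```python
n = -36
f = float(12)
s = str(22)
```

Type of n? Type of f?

n is int; f is float

int, float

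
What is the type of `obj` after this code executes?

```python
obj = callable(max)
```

callable() returns bool

bool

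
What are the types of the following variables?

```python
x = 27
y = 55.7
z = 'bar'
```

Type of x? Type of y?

x is int; y is float

int, float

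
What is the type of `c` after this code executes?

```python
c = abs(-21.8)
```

abs() of float returns float

float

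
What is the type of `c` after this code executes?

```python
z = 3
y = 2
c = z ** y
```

int ** positive int returns int (3 ** 2 = 9)

int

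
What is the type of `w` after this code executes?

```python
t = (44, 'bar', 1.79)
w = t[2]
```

Index 2 of tuple is 1.79 which is float

float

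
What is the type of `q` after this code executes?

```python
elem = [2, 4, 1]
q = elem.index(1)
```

list.index() returns int

int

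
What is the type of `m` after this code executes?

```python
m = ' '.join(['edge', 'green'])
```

str.join() returns str

str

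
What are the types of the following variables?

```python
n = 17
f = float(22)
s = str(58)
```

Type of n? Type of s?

n is int; s is str

int, str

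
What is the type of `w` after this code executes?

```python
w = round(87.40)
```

round() with no ndigits arg returns int

int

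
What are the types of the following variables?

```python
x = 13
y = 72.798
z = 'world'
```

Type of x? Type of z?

x is int; z is str

int, str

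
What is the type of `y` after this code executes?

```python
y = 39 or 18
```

'or' returns the first truthy value (39, which is int)

int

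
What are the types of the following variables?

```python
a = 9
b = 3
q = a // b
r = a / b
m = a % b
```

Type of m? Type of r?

int % int returns int; int / int returns float

int, float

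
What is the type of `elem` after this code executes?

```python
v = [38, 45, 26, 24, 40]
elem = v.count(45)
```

list.count() returns int

int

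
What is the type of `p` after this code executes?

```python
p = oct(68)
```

oct() returns str representation

str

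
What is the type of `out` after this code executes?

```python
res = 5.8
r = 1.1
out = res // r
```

float // float returns float (floor division preserves float type)

float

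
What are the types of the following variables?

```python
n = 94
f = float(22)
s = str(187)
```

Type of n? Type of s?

n is int; s is str

int, str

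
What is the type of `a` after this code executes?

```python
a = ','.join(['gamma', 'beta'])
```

str.join() returns str

str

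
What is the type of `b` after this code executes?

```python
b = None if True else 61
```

Ternary: condition is True, if branch (None) taken → NoneType

NoneType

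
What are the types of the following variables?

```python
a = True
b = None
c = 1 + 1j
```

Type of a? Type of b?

a is bool; b is NoneType

bool, NoneType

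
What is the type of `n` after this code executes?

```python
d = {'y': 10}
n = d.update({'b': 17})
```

dict.update() returns None

NoneType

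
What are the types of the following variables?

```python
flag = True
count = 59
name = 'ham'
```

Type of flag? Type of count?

flag is bool; count is int

bool, int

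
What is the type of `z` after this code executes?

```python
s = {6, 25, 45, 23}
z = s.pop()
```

Popping from a set of ints returns int

int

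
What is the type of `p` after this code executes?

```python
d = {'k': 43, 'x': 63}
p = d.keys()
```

.keys() returns a dict_keys view object

dict_keys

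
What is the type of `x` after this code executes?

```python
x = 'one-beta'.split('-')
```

str.split() returns list

list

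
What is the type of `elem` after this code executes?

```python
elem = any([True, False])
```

any() returns bool

bool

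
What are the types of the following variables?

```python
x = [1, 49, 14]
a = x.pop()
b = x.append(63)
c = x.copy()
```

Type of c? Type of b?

list.copy() returns list; list.append() returns None

list, NoneType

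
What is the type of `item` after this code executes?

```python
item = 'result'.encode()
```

str.encode() returns bytes

bytes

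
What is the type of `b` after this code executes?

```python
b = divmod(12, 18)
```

divmod() returns a tuple (quotient, remainder)

tuple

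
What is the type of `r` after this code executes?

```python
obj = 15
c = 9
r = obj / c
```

int / int always returns float in Python 3 (15 / 9 = 1.66667)

float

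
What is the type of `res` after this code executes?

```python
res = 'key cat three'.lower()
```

str.lower() returns str

str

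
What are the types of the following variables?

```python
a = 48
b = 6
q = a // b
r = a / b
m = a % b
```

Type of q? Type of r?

int // int returns int; int / int returns float

int, float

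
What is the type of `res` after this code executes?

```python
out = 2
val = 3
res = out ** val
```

int ** positive int returns int (2 ** 3 = 8)

int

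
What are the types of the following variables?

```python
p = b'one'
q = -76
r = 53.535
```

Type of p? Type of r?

p is bytes; r is float

bytes, float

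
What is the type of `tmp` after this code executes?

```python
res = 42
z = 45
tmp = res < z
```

Comparison operators return bool

bool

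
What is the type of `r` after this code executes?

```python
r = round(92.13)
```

round() with no ndigits arg returns int

int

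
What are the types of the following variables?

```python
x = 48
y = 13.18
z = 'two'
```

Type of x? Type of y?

x is int; y is float

int, float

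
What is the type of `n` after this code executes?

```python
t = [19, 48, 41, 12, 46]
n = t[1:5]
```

Slicing a list always returns a list

list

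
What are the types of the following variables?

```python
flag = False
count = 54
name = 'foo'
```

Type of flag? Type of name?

flag is bool; name is str

bool, str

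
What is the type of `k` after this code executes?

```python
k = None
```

None has type NoneType

NoneType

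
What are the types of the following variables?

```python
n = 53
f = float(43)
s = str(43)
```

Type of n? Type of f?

n is int; f is float

int, float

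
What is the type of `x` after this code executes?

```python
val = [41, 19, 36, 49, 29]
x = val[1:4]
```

Slicing a list always returns a list

list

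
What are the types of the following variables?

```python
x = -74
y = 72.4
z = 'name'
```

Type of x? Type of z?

x is int; z is str

int, str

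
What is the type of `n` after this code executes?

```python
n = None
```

None has type NoneType

NoneType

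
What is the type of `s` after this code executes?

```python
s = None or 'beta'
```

'or' with None returns the other value ('beta', str)

str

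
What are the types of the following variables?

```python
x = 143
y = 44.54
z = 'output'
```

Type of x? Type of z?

x is int; z is str

int, str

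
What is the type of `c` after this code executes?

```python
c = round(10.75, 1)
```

round() with ndigits arg returns float

float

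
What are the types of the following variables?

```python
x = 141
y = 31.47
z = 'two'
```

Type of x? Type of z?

x is int; z is str

int, str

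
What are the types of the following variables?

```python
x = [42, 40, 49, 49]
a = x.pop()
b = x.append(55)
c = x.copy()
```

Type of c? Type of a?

list.copy() returns list; list.pop() returns the element (int)

list, int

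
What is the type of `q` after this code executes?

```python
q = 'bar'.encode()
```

str.encode() returns bytes

bytes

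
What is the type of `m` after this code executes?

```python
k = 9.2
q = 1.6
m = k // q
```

float // float returns float (floor division preserves float type)

float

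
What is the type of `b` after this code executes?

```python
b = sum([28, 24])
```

sum() of ints returns int

int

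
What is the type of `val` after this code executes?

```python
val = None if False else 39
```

Ternary: condition is False, else branch (39) taken → int

int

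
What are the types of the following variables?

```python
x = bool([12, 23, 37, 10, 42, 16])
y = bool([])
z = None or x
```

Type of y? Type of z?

bool() returns bool; None or <bool> returns the bool

bool, bool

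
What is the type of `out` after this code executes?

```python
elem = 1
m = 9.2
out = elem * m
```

int * float returns float (1 * 9.2 = 9.2)

float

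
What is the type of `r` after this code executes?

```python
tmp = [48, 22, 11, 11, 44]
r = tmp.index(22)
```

list.index() returns int

int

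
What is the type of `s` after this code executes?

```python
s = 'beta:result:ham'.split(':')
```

str.split() returns list

list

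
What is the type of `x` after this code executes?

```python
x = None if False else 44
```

Ternary: condition is False, else branch (44) taken → int

int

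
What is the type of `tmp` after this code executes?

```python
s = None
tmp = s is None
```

'is' comparison returns bool

bool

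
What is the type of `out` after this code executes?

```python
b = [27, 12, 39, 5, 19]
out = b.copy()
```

list.copy() returns list

list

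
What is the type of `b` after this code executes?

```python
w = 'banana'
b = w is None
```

'is' comparison returns bool

bool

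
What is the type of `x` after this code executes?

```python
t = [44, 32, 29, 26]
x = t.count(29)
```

list.count() returns int

int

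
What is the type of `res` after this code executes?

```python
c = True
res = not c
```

'not' always returns bool

bool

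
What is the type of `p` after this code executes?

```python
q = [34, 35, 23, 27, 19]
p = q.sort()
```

list.sort() returns None (sorts in place)

NoneType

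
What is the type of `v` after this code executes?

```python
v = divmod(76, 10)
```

divmod() returns a tuple (quotient, remainder)

tuple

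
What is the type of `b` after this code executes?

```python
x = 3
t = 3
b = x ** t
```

int ** positive int returns int (3 ** 3 = 27)

int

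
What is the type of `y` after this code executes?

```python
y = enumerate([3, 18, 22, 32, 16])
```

enumerate() returns an enumerate iterator object

enumerate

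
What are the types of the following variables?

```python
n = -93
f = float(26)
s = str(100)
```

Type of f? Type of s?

f is float; s is str

float, str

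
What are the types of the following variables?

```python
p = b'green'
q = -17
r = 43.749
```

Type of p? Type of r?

p is bytes; r is float

bytes, float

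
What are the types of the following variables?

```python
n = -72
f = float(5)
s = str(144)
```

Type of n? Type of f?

n is int; f is float

int, float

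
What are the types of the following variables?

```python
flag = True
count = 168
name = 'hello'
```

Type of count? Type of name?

count is int; name is str

int, str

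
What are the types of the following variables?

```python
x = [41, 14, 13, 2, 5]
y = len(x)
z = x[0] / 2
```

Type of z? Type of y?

int / int returns float; len() returns int

float, int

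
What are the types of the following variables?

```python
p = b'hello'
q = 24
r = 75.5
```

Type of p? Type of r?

p is bytes; r is float

bytes, float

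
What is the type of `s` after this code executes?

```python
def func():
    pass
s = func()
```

A function with no return statement returns None

NoneType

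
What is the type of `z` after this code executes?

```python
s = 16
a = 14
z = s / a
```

int / int always returns float in Python 3 (16 / 14 = 1.14286)

float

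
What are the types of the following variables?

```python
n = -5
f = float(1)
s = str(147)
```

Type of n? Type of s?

n is int; s is str

int, str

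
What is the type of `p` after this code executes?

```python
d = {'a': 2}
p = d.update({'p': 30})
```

dict.update() returns None

NoneType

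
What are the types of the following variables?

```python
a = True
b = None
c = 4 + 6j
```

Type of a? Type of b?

a is bool; b is NoneType

bool, NoneType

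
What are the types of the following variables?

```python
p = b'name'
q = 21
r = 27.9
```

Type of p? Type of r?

p is bytes; r is float

bytes, float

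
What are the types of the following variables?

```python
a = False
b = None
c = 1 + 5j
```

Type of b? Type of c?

b is NoneType; c is complex

NoneType, complex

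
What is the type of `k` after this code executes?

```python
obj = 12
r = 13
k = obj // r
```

int // int returns int (12 // 13 = 0)

int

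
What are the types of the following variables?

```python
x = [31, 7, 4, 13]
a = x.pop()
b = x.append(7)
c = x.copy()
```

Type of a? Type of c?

list.pop() returns the element (int); list.copy() returns list

int, list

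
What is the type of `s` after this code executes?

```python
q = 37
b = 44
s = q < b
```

Comparison operators return bool

bool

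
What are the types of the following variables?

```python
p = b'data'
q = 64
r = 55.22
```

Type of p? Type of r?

p is bytes; r is float

bytes, float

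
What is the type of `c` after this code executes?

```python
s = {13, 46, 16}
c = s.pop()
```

Popping from a set of ints returns int

int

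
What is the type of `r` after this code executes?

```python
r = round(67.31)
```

round() with no ndigits arg returns int

int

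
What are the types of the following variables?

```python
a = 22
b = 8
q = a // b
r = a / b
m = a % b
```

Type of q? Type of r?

int // int returns int; int / int returns float

int, float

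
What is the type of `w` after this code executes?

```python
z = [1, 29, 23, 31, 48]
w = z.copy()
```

list.copy() returns list

list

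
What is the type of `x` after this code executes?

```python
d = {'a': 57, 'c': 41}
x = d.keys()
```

.keys() returns a dict_keys view object

dict_keys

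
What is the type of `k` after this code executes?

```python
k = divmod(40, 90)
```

divmod() returns a tuple (quotient, remainder)

tuple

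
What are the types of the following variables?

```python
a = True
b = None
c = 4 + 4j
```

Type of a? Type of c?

a is bool; c is complex

bool, complex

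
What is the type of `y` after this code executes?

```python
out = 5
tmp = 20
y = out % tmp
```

int % int returns int (5 % 20 = 5)

int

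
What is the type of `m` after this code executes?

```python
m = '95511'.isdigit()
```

str.isdigit() returns bool

bool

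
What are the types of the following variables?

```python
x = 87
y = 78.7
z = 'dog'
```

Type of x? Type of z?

x is int; z is str

int, str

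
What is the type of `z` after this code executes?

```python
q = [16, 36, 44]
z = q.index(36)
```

list.index() returns int

int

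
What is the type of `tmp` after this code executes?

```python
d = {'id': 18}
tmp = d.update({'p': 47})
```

dict.update() returns None

NoneType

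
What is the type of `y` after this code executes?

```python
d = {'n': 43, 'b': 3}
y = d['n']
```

Accessing dict[str, int] with key 'n' returns int value 43

int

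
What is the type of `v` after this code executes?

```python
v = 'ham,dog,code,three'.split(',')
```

str.split() returns list

list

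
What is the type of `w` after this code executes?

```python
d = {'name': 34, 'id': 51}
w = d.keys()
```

.keys() returns a dict_keys view object

dict_keys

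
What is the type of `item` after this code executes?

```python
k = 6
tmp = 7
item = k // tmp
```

int // int returns int (6 // 7 = 0)

int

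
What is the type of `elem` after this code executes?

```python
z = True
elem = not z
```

'not' always returns bool

bool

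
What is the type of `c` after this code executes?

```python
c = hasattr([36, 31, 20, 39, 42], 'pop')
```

hasattr() returns bool

bool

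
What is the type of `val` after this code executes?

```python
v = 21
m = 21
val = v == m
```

Equality comparison returns bool

bool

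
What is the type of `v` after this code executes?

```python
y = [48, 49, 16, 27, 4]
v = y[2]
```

Indexing a list of ints returns int (y[2] = 16)

int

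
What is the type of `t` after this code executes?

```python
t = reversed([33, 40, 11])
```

reversed() on a list returns a list_reverseiterator

list_reverseiterator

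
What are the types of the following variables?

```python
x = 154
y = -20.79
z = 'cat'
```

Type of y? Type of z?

y is float; z is str

float, str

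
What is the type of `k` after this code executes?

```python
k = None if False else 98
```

Ternary: condition is False, else branch (98) taken → int

int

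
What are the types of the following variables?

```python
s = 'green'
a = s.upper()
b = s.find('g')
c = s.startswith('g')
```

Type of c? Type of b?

str.startswith() returns bool; str.find() returns int

bool, int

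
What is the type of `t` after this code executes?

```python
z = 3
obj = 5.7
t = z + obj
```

int + float returns float (3 + 5.7 = 8.7)

float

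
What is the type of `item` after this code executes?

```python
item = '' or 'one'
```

'or' returns first truthy value ('one', which is str)

str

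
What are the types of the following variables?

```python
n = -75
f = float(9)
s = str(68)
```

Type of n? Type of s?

n is int; s is str

int, str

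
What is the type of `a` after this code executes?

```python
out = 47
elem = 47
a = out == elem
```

Equality comparison returns bool

bool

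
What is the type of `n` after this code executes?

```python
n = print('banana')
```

print() returns None

NoneType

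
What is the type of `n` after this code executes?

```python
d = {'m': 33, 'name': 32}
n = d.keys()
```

.keys() returns a dict_keys view object

dict_keys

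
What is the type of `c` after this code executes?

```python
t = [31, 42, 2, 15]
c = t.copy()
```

list.copy() returns list

list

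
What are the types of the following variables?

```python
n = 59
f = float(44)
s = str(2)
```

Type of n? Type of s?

n is int; s is str

int, str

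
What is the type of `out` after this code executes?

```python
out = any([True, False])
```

any() returns bool

bool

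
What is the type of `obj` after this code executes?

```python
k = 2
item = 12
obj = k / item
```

int / int always returns float in Python 3 (2 / 12 = 0.166667)

float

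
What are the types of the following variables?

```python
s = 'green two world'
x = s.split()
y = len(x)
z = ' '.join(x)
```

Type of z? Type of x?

str.join() returns str; str.split() returns list

str, list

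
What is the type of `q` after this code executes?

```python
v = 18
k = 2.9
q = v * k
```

int * float returns float (18 * 2.9 = 52.2)

float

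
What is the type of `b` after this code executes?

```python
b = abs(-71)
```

abs() of int returns int

int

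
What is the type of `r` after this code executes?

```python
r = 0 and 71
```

'and' returns the first falsy value (0, which is int)

int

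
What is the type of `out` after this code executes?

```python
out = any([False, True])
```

any() returns bool

bool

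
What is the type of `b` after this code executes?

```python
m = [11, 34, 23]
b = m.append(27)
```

list.append() returns None (mutates in place)

NoneType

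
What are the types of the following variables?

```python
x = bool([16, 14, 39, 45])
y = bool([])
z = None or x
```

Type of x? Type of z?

bool() returns bool; None or <bool> returns the bool

bool, bool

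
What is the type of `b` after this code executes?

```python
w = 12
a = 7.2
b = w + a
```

int + float returns float (12 + 7.2 = 19.2)

float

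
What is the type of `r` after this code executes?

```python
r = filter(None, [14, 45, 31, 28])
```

filter() returns a filter iterator object

filter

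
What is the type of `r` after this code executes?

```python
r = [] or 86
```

'or' returns first truthy value (86, which is int)

int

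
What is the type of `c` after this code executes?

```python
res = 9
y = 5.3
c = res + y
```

int + float returns float (9 + 5.3 = 14.3)

float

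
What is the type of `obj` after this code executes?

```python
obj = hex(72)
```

hex() returns str representation

str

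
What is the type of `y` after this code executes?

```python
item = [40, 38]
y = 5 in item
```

'in' operator returns bool

bool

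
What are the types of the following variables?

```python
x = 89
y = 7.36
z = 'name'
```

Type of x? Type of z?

x is int; z is str

int, str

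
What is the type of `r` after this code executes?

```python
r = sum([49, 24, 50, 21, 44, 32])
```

sum() of ints returns int

int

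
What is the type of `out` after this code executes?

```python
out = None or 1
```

'or' with None returns the other value (1, int)

int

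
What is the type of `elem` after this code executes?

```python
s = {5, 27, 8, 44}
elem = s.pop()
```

Popping from a set of ints returns int

int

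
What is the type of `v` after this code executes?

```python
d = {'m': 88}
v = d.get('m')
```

dict.get() returns the value (int) when key is found

int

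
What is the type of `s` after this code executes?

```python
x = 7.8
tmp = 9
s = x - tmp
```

float - int returns float (7.8 - 9 = -1.2)

float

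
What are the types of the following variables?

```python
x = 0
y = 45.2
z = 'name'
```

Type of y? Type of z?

y is float; z is str

float, str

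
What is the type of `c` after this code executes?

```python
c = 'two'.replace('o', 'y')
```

str.replace() returns str

str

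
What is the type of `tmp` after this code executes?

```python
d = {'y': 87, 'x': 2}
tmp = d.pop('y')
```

dict.pop() returns the value (int)

int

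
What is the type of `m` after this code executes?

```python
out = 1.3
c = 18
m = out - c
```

float - int returns float (1.3 - 18 = -16.7)

float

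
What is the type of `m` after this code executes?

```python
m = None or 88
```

'or' with None returns the other value (88, int)

int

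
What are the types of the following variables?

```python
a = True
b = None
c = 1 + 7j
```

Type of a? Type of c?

a is bool; c is complex

bool, complex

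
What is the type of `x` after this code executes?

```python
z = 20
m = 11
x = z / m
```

int / int always returns float in Python 3 (20 / 11 = 1.81818)

float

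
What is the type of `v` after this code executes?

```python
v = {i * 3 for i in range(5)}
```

A set comprehension {expr for x in iterable} produces a set

set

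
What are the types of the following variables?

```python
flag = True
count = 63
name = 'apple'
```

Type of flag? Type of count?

flag is bool; count is int

bool, int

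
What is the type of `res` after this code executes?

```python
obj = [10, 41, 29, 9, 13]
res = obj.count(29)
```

list.count() returns int

int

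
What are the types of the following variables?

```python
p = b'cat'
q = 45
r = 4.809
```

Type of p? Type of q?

p is bytes; q is int

bytes, int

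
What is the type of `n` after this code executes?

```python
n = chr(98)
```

chr() returns str (single character)

str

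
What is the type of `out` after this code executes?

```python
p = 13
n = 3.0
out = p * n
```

int * float returns float (13 * 3.0 = 39.0)

float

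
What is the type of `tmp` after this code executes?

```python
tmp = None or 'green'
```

'or' with None returns the other value ('green', str)

str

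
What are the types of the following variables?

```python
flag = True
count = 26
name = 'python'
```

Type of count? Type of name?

count is int; name is str

int, str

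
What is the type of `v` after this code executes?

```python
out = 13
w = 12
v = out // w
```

int // int returns int (13 // 12 = 1)

int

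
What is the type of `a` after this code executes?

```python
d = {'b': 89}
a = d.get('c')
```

dict.get() returns None when key 'c' is not found and no default given

NoneType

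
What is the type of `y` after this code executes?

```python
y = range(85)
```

range() returns a range object

range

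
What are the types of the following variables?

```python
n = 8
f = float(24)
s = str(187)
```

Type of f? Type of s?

f is float; s is str

float, str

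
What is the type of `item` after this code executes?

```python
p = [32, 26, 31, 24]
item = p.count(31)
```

list.count() returns int

int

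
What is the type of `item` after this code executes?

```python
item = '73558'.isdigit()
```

str.isdigit() returns bool

bool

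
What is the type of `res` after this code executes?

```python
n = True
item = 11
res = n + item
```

bool + int returns int (True is 1, so 1 + 11 = 12)

int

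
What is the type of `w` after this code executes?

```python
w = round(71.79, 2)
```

round() with ndigits arg returns float

float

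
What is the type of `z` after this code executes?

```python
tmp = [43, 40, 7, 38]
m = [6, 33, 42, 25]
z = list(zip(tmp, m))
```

list(zip(...)) returns a list of tuples

list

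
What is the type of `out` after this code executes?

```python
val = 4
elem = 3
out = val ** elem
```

int ** positive int returns int (4 ** 3 = 64)

int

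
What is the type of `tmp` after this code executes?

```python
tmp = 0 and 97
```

'and' returns the first falsy value (0, which is int)

int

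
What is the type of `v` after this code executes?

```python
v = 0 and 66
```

'and' returns the first falsy value (0, which is int)

int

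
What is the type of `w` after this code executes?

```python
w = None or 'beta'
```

'or' with None returns the other value ('beta', str)

str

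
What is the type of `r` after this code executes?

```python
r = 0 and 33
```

'and' returns the first falsy value (0, which is int)

int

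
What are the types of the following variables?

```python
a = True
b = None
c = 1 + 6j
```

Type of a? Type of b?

a is bool; b is NoneType

bool, NoneType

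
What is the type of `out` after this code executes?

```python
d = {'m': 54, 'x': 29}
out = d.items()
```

dict.items() returns a dict_items view

dict_items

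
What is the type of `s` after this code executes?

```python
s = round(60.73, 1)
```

round() with ndigits arg returns float

float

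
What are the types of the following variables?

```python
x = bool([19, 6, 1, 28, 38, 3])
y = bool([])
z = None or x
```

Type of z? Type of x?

None or <bool> returns the bool; bool() returns bool

bool, bool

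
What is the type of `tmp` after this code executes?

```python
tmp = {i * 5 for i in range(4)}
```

A set comprehension {expr for x in iterable} produces a set

set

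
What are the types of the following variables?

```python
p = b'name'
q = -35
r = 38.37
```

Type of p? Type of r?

p is bytes; r is float

bytes, float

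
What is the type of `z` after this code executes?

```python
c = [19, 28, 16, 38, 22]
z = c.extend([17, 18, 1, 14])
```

list.extend() returns None

NoneType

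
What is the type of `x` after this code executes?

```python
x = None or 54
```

'or' with None returns the other value (54, int)

int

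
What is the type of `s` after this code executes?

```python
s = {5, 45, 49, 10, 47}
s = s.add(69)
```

set.add() returns None (mutates in place)

NoneType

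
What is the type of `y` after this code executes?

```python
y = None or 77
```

'or' with None returns the other value (77, int)

int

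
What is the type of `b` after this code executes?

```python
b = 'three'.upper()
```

str.upper() returns str

str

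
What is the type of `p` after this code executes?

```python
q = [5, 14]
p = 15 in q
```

'in' operator returns bool

bool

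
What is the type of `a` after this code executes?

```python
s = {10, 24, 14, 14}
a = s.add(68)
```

set.add() returns None (mutates in place)

NoneType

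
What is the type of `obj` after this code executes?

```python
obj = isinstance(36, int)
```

isinstance() returns bool

bool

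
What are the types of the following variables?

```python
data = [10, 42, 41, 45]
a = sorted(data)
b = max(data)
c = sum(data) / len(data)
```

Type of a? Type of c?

sorted() returns list; int / int returns float

list, float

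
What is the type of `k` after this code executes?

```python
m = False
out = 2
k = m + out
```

bool + int returns int (False is 0, so 0 + 2 = 2)

int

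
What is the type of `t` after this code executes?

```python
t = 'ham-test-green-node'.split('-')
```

str.split() returns list

list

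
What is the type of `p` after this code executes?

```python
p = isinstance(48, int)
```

isinstance() returns bool

bool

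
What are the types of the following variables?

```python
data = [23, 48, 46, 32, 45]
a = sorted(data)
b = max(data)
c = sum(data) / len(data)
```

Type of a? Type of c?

sorted() returns list; int / int returns float

list, float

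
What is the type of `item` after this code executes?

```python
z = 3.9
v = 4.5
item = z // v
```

float // float returns float (floor division preserves float type)

float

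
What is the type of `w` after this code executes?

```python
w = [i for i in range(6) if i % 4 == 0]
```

A list comprehension [...] produces a list

list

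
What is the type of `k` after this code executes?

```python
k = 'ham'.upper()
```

str.upper() returns str

str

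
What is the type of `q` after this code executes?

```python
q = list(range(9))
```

list(range(...)) returns list

list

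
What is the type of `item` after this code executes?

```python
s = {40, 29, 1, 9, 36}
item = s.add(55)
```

set.add() returns None (mutates in place)

NoneType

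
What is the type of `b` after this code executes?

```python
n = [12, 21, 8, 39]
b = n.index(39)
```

list.index() returns int

int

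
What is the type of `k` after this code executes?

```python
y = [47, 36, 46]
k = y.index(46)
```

list.index() returns int

int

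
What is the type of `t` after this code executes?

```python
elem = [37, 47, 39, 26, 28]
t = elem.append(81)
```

list.append() returns None (mutates in place)

NoneType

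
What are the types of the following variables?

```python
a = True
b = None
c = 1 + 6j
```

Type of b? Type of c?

b is NoneType; c is complex

NoneType, complex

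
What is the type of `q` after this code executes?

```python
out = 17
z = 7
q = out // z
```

int // int returns int (17 // 7 = 2)

int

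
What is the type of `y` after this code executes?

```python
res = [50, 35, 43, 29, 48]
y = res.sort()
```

list.sort() returns None (sorts in place)

NoneType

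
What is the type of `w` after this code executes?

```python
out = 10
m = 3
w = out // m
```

int // int returns int (10 // 3 = 3)

int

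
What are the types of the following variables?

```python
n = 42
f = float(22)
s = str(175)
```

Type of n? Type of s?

n is int; s is str

int, str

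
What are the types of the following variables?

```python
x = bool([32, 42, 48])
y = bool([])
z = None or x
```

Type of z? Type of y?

None or <bool> returns the bool; bool() returns bool

bool, bool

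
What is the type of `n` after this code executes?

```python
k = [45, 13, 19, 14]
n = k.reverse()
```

list.reverse() returns None

NoneType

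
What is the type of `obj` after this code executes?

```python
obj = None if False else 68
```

Ternary: condition is False, else branch (68) taken → int

int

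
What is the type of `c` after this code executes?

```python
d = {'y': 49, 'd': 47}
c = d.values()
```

.values() returns a dict_values view object

dict_values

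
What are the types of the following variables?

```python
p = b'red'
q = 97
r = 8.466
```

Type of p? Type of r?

p is bytes; r is float

bytes, float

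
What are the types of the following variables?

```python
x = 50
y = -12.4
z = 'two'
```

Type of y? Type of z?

y is float; z is str

float, str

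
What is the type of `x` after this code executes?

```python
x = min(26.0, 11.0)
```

min() of floats returns float

float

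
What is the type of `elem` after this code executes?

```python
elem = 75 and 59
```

'and' returns the last value when all truthy (59, which is int)

int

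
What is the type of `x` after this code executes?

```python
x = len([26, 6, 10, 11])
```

len() always returns int

int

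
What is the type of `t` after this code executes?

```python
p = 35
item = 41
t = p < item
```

Comparison operators return bool

bool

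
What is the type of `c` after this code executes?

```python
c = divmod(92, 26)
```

divmod() returns a tuple (quotient, remainder)

tuple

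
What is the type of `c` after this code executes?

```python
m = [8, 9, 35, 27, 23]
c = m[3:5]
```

Slicing a list always returns a list

list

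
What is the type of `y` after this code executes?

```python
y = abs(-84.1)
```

abs() of float returns float

float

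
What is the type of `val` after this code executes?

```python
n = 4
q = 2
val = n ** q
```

int ** positive int returns int (4 ** 2 = 16)

int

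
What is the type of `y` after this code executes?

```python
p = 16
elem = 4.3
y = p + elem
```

int + float returns float (16 + 4.3 = 20.3)

float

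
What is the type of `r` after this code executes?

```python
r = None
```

None has type NoneType

NoneType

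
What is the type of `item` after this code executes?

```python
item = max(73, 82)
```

max() of ints returns int

int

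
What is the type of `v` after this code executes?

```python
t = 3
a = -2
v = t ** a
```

int ** negative int returns float

float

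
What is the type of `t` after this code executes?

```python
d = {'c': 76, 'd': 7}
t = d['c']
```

Accessing dict[str, int] with key 'c' returns int value 76

int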